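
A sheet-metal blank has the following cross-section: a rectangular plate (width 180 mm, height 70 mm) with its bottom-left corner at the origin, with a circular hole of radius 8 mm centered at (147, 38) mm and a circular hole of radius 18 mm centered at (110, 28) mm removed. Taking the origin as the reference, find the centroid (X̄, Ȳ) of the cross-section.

X̄ = 87.20 mm, Ȳ = 35.57 mm

plate: A = 180 × 70 = 12600.00, centroid at (90.00, 35.00).
hole 1: A = −π·8² = -201.06, centroid at (147.00, 38.00).
hole 2: A = −π·18² = -1017.88, centroid at (110.00, 28.00).
ΣA = 11381.06 mm², ΣAX̄ = 992477.53 mm³, ΣAȲ = 404859.12 mm³.
X̄ = 992477.53/11381.06 = 87.20 mm; Ȳ = 404859.12/11381.06 = 35.57 mm.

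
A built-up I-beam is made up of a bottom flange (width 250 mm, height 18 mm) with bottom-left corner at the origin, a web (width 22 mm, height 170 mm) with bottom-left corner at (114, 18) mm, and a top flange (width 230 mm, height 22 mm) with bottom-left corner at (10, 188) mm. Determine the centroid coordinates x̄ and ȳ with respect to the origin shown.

Part | A | x̄ᵢ | ȳᵢ | A·x̄ᵢ | A·ȳᵢ
bottom flange | 4500.00 | 125.00 | 9.00 | 562500.00 | 40500.00
web | 3740.00 | 125.00 | 103.00 | 467500.00 | 385220.00
top flange | 5060.00 | 125.00 | 199.00 | 632500.00 | 1006940.00
Σ | 13300.00 |  |  | 1662500.00 | 1432660.00
x̄ = 1662500.00 / 13300.00 = 125.00 mm
ȳ = 1432660.00 / 13300.00 = 107.72 mm

x̄ = 125.00 mm, ȳ = 107.72 mm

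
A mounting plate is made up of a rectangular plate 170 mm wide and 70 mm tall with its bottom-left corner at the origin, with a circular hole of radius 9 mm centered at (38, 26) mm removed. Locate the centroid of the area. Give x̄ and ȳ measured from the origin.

plate: A = 170 × 70 = 11900.00, centroid at (85.00, 35.00).
hole: A = −π·9² = -254.47, centroid at (38.00, 26.00).
ΣA = 11645.53 mm²
ΣAx̄ = (11900.00)(85.00) + (-254.47)(38.00) = 1001830.18 mm³
ΣAȳ = (11900.00)(35.00) + (-254.47)(26.00) = 409883.81 mm³
x̄ = 1001830.18 / 11645.53 = 86.03 mm
ȳ = 409883.81 / 11645.53 = 35.20 mm

x̄ = 86.03 mm, ȳ = 35.20 mm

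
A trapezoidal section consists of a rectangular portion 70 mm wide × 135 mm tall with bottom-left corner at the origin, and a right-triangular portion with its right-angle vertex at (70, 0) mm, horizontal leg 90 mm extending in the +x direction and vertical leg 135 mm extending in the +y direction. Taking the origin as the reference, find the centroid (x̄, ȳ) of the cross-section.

rectangular portion: A = 70 × 135 = 9450.00, centroid at (35.00, 67.50).
triangular portion: A = ½·90·135 = 6075.00, centroid at (100.00, 45.00).
ΣA = 15525.00 mm²
ΣAx̄ = (9450.00)(35.00) + (6075.00)(100.00) = 938250.00 mm³
ΣAȳ = (9450.00)(67.50) + (6075.00)(45.00) = 911250.00 mm³
x̄ = 938250.00 / 15525.00 = 60.43 mm
ȳ = 911250.00 / 15525.00 = 58.70 mm

x̄ = 60.43 mm, ȳ = 58.70 mm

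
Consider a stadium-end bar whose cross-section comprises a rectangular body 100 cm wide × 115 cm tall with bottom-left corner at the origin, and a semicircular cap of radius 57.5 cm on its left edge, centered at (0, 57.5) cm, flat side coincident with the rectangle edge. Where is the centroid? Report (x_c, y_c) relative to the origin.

rectangular body: A = 100 × 115 = 11500.00, centroid at (50.00, 57.50).
semicircular end: A = ½π·57.5² = 5193.45, centroid at (-24.40, 57.50).
ΣA = 16693.45 cm²
ΣAx_c = (11500.00)(50.00) + (5193.45)(-24.40) = 448260.42 cm³
ΣAy_c = (11500.00)(57.50) + (5193.45)(57.50) = 959873.11 cm³
x_c = 448260.42 / 16693.45 = 26.85 cm
y_c = 959873.11 / 16693.45 = 57.50 cm

x_c = 26.85 cm, y_c = 57.50 cm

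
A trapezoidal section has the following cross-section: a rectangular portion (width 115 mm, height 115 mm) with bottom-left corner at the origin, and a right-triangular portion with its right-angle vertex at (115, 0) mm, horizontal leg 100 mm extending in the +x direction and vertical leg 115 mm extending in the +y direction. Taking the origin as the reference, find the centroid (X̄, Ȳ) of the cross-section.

X̄ = 85.03 mm, Ȳ = 51.69 mm

Part | A | x̄ᵢ | ȳᵢ | A·x̄ᵢ | A·ȳᵢ
rectangular portion | 13225.00 | 57.50 | 57.50 | 760437.50 | 760437.50
triangular portion | 5750.00 | 148.33 | 38.33 | 852916.67 | 220416.67
Σ | 18975.00 |  |  | 1613354.17 | 980854.17
X̄ = 1613354.17 / 18975.00 = 85.03 mm
Ȳ = 980854.17 / 18975.00 = 51.69 mm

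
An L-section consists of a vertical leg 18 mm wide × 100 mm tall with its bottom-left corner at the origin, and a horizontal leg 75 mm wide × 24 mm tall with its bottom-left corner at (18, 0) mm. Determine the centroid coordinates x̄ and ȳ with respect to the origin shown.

vertical leg: A = 18 × 100 = 1800.00, centroid at (9.00, 50.00).
horizontal leg: A = 75 × 24 = 1800.00, centroid at (55.50, 12.00).
ΣA = 3600.00 mm²
ΣAx̄ = (1800.00)(9.00) + (1800.00)(55.50) = 116100.00 mm³
ΣAȳ = (1800.00)(50.00) + (1800.00)(12.00) = 111600.00 mm³
x̄ = 116100.00 / 3600.00 = 32.25 mm
ȳ = 111600.00 / 3600.00 = 31.00 mm

x̄ = 32.25 mm, ȳ = 31.00 mm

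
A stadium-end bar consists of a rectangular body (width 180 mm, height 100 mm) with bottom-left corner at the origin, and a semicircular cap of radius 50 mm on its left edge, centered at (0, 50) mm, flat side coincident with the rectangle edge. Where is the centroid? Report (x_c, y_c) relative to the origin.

x_c = 70.08 mm, y_c = 50.00 mm

rectangular body: A = 180 × 100 = 18000.00, centroid at (90.00, 50.00).
semicircular end: A = ½π·50² = 3926.99, centroid at (-21.22, 50.00).
ΣA = 21926.99 mm²
ΣAx_c = (18000.00)(90.00) + (3926.99)(-21.22) = 1536666.67 mm³
ΣAy_c = (18000.00)(50.00) + (3926.99)(50.00) = 1096349.54 mm³
x_c = 1536666.67 / 21926.99 = 70.08 mm
y_c = 1096349.54 / 21926.99 = 50.00 mm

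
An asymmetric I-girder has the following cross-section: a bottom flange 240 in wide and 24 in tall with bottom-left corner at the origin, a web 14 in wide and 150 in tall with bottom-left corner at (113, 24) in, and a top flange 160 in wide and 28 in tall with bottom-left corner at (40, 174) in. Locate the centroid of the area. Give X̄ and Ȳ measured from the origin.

bottom flange: A = 240 × 24 = 5760.00, centroid at (120.00, 12.00).
web: A = 14 × 150 = 2100.00, centroid at (120.00, 99.00).
top flange: A = 160 × 28 = 4480.00, centroid at (120.00, 188.00).
ΣA = 12340.00 in²
ΣAX̄ = (5760.00)(120.00) + (2100.00)(120.00) + (4480.00)(120.00) = 1480800.00 in³
ΣAȲ = (5760.00)(12.00) + (2100.00)(99.00) + (4480.00)(188.00) = 1119260.00 in³
X̄ = 1480800.00 / 12340.00 = 120.00 in
Ȳ = 1119260.00 / 12340.00 = 90.70 in

X̄ = 120.00 in, Ȳ = 90.70 in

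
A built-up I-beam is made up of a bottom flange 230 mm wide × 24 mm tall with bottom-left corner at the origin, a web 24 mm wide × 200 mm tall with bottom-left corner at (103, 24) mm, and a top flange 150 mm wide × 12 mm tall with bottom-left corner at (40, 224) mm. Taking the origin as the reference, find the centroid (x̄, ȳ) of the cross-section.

x̄ = 115.00 mm, ȳ = 88.73 mm

bottom flange: A = 230 × 24 = 5520.00, centroid at (115.00, 12.00).
web: A = 24 × 200 = 4800.00, centroid at (115.00, 124.00).
top flange: A = 150 × 12 = 1800.00, centroid at (115.00, 230.00).
ΣA = 12120.00 mm², ΣAx̄ = 1393800.00 mm³, ΣAȳ = 1075440.00 mm³.
x̄ = 1393800.00/12120.00 = 115.00 mm; ȳ = 1075440.00/12120.00 = 88.73 mm.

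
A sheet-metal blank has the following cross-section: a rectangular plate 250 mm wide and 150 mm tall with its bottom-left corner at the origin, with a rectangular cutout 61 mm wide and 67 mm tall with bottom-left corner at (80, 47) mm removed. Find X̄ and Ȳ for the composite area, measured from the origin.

plate: A = 250 × 150 = 37500.00, centroid at (125.00, 75.00).
hole: A = −(61 × 67) = -4087.00, centroid at (110.50, 80.50).
ΣA = 33413.00 mm², ΣAX̄ = 4235886.50 mm³, ΣAȲ = 2483496.50 mm³.
X̄ = 4235886.50/33413.00 = 126.77 mm; Ȳ = 2483496.50/33413.00 = 74.33 mm.

X̄ = 126.77 mm, Ȳ = 74.33 mm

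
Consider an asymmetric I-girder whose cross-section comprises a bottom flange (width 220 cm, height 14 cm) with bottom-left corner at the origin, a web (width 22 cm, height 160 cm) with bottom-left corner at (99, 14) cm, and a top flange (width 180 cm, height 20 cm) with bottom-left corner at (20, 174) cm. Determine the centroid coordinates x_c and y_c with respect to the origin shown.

x_c = 110.00 cm, y_c = 99.49 cm

Part | A | x̄ᵢ | ȳᵢ | A·x̄ᵢ | A·ȳᵢ
bottom flange | 3080.00 | 110.00 | 7.00 | 338800.00 | 21560.00
web | 3520.00 | 110.00 | 94.00 | 387200.00 | 330880.00
top flange | 3600.00 | 110.00 | 184.00 | 396000.00 | 662400.00
Σ | 10200.00 |  |  | 1122000.00 | 1014840.00
x_c = 1122000.00 / 10200.00 = 110.00 cm
y_c = 1014840.00 / 10200.00 = 99.49 cm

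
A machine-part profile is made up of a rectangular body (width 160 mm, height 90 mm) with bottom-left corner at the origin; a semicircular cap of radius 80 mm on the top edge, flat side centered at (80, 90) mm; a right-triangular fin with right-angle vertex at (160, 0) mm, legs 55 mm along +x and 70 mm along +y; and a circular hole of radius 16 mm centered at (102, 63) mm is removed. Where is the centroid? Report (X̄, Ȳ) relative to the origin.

X̄ = 86.71 mm, Ȳ = 73.84 mm

rectangular body: A = 160 × 90 = 14400.00, centroid at (80.00, 45.00).
semicircular top: A = ½π·80² = 10053.10, centroid at (80.00, 123.95).
triangular fin: A = ½·55·70 = 1925.00, centroid at (178.33, 23.33).
hole: A = −π·16² = -804.25, centroid at (102.00, 63.00).
ΣA = 25573.85 mm²
ΣAX̄ = (14400.00)(80.00) + (10053.10)(80.00) + (1925.00)(178.33) + (-804.25)(102.00) = 2217506.12 mm³
ΣAȲ = (14400.00)(45.00) + (10053.10)(123.95) + (1925.00)(23.33) + (-804.25)(63.00) = 1888361.08 mm³
X̄ = 2217506.12 / 25573.85 = 86.71 mm
Ȳ = 1888361.08 / 25573.85 = 73.84 mm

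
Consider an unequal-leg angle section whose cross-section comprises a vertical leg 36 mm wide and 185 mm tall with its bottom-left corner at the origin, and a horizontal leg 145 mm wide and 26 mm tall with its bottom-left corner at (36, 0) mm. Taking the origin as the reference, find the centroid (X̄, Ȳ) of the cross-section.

X̄ = 50.71 mm, Ȳ = 63.76 mm

vertical leg: A = 36 × 185 = 6660.00, centroid at (18.00, 92.50).
horizontal leg: A = 145 × 26 = 3770.00, centroid at (108.50, 13.00).
ΣA = 10430.00 mm², ΣAX̄ = 528925.00 mm³, ΣAȲ = 665060.00 mm³.
X̄ = 528925.00/10430.00 = 50.71 mm; Ȳ = 665060.00/10430.00 = 63.76 mm.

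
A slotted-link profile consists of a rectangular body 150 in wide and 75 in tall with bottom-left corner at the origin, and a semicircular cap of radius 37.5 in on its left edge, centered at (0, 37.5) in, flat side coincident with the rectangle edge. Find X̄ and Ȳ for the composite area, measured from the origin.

X̄ = 60.08 in, Ȳ = 37.50 in

rectangular body: A = 150 × 75 = 11250.00, centroid at (75.00, 37.50).
semicircular end: A = ½π·37.5² = 2208.93, centroid at (-15.92, 37.50).
ΣA = 13458.93 in²
ΣAX̄ = (11250.00)(75.00) + (2208.93)(-15.92) = 808593.75 in³
ΣAȲ = (11250.00)(37.50) + (2208.93)(37.50) = 504709.96 in³
X̄ = 808593.75 / 13458.93 = 60.08 in
Ȳ = 504709.96 / 13458.93 = 37.50 in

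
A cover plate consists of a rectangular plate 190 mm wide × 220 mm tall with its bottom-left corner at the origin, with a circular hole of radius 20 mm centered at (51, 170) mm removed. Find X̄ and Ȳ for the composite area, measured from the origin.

plate: A = 190 × 220 = 41800.00, centroid at (95.00, 110.00).
hole: A = −π·20² = -1256.64, centroid at (51.00, 170.00).
ΣA = 40543.36 mm²
ΣAX̄ = (41800.00)(95.00) + (-1256.64)(51.00) = 3906911.51 mm³
ΣAȲ = (41800.00)(110.00) + (-1256.64)(170.00) = 4384371.70 mm³
X̄ = 3906911.51 / 40543.36 = 96.36 mm
Ȳ = 4384371.70 / 40543.36 = 108.14 mm

X̄ = 96.36 mm, Ȳ = 108.14 mm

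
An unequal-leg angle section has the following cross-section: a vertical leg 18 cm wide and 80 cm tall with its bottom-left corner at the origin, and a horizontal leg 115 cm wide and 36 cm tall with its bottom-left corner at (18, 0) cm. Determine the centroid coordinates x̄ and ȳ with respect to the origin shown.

x̄ = 58.34 cm, ȳ = 23.68 cm

vertical leg: A = 18 × 80 = 1440.00, centroid at (9.00, 40.00).
horizontal leg: A = 115 × 36 = 4140.00, centroid at (75.50, 18.00).
ΣA = 5580.00 cm²
ΣAx̄ = (1440.00)(9.00) + (4140.00)(75.50) = 325530.00 cm³
ΣAȳ = (1440.00)(40.00) + (4140.00)(18.00) = 132120.00 cm³
x̄ = 325530.00 / 5580.00 = 58.34 cm
ȳ = 132120.00 / 5580.00 = 23.68 cm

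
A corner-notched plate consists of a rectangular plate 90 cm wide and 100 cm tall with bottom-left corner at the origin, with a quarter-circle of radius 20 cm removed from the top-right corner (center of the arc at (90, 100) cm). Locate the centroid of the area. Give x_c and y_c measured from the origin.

Part | A | x̄ᵢ | ȳᵢ | A·x̄ᵢ | A·ȳᵢ
plate | 9000.00 | 45.00 | 50.00 | 405000.00 | 450000.00
removed quarter-circle | -314.16 | 81.51 | 91.51 | -25607.67 | -28749.26
Σ | 8685.84 |  |  | 379392.33 | 421250.74
x_c = 379392.33 / 8685.84 = 43.68 cm
y_c = 421250.74 / 8685.84 = 48.50 cm

x_c = 43.68 cm, y_c = 48.50 cm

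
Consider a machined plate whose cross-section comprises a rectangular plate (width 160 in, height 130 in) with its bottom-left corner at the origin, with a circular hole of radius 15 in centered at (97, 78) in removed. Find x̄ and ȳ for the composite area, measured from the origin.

plate: A = 160 × 130 = 20800.00, centroid at (80.00, 65.00).
hole: A = −π·15² = -706.86, centroid at (97.00, 78.00).
ΣA = 20093.14 in², ΣAx̄ = 1595434.74 in³, ΣAȳ = 1296865.05 in³.
x̄ = 1595434.74/20093.14 = 79.40 in; ȳ = 1296865.05/20093.14 = 64.54 in.

x̄ = 79.40 in, ȳ = 64.54 in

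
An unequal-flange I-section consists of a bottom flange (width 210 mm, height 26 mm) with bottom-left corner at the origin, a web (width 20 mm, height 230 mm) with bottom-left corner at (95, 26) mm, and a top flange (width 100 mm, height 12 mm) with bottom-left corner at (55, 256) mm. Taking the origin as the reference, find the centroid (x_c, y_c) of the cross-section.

x_c = 105.00 mm, y_c = 91.83 mm

bottom flange: A = 210 × 26 = 5460.00, centroid at (105.00, 13.00).
web: A = 20 × 230 = 4600.00, centroid at (105.00, 141.00).
top flange: A = 100 × 12 = 1200.00, centroid at (105.00, 262.00).
ΣA = 11260.00 mm², ΣAx_c = 1182300.00 mm³, ΣAy_c = 1033980.00 mm³.
x_c = 1182300.00/11260.00 = 105.00 mm; y_c = 1033980.00/11260.00 = 91.83 mm.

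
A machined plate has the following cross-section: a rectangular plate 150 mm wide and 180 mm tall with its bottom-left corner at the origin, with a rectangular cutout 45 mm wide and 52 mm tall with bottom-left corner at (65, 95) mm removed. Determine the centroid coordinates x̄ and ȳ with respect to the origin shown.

x̄ = 73.81 mm, ȳ = 87.06 mm

plate: A = 150 × 180 = 27000.00, centroid at (75.00, 90.00).
hole: A = −(45 × 52) = -2340.00, centroid at (87.50, 121.00).
ΣA = 24660.00 mm²
ΣAx̄ = (27000.00)(75.00) + (-2340.00)(87.50) = 1820250.00 mm³
ΣAȳ = (27000.00)(90.00) + (-2340.00)(121.00) = 2146860.00 mm³
x̄ = 1820250.00 / 24660.00 = 73.81 mm
ȳ = 2146860.00 / 24660.00 = 87.06 mm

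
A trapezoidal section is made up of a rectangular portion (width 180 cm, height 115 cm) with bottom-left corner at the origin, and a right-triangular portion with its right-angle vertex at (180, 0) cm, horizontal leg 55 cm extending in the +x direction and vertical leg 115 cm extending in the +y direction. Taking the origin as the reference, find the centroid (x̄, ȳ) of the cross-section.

x̄ = 104.36 cm, ȳ = 54.96 cm

Part | A | x̄ᵢ | ȳᵢ | A·x̄ᵢ | A·ȳᵢ
rectangular portion | 20700.00 | 90.00 | 57.50 | 1863000.00 | 1190250.00
triangular portion | 3162.50 | 198.33 | 38.33 | 627229.17 | 121229.17
Σ | 23862.50 |  |  | 2490229.17 | 1311479.17
x̄ = 2490229.17 / 23862.50 = 104.36 cm
ȳ = 1311479.17 / 23862.50 = 54.96 cm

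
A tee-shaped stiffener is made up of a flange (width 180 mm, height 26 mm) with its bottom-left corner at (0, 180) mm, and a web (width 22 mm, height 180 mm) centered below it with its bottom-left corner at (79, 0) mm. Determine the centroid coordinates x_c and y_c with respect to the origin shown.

x_c = 90.00 mm, y_c = 145.79 mm

web: A = 22 × 180 = 3960.00, centroid at (90.00, 90.00).
flange: A = 180 × 26 = 4680.00, centroid at (90.00, 193.00).
ΣA = 8640.00 mm², ΣAx_c = 777600.00 mm³, ΣAy_c = 1259640.00 mm³.
x_c = 777600.00/8640.00 = 90.00 mm; y_c = 1259640.00/8640.00 = 145.79 mm.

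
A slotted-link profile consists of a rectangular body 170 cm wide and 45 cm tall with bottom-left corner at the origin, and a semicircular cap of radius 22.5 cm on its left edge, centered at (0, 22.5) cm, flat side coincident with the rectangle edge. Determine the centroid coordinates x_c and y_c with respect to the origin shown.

x_c = 76.10 cm, y_c = 22.50 cm

rectangular body: A = 170 × 45 = 7650.00, centroid at (85.00, 22.50).
semicircular end: A = ½π·22.5² = 795.22, centroid at (-9.55, 22.50).
ΣA = 8445.22 cm²
ΣAx_c = (7650.00)(85.00) + (795.22)(-9.55) = 642656.25 cm³
ΣAy_c = (7650.00)(22.50) + (795.22)(22.50) = 190017.35 cm³
x_c = 642656.25 / 8445.22 = 76.10 cm
y_c = 190017.35 / 8445.22 = 22.50 cm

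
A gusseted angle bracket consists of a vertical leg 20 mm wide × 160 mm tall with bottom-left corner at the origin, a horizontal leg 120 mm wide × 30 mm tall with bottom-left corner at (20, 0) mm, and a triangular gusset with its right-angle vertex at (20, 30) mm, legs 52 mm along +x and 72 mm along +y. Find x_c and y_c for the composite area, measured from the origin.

x_c = 44.96 mm, y_c = 47.40 mm

vertical leg: A = 20 × 160 = 3200.00, centroid at (10.00, 80.00).
horizontal leg: A = 120 × 30 = 3600.00, centroid at (80.00, 15.00).
gusset: A = ½·52·72 = 1872.00, centroid at (37.33, 54.00).
ΣA = 8672.00 mm²
ΣAx_c = (3200.00)(10.00) + (3600.00)(80.00) + (1872.00)(37.33) = 389888.00 mm³
ΣAy_c = (3200.00)(80.00) + (3600.00)(15.00) + (1872.00)(54.00) = 411088.00 mm³
x_c = 389888.00 / 8672.00 = 44.96 mm
y_c = 411088.00 / 8672.00 = 47.40 mm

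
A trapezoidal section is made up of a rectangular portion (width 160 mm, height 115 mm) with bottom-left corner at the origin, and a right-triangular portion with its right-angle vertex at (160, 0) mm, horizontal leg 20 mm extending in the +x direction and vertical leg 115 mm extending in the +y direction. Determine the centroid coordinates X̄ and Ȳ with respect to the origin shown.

Part | A | x̄ᵢ | ȳᵢ | A·x̄ᵢ | A·ȳᵢ
rectangular portion | 18400.00 | 80.00 | 57.50 | 1472000.00 | 1058000.00
triangular portion | 1150.00 | 166.67 | 38.33 | 191666.67 | 44083.33
Σ | 19550.00 |  |  | 1663666.67 | 1102083.33
X̄ = 1663666.67 / 19550.00 = 85.10 mm
Ȳ = 1102083.33 / 19550.00 = 56.37 mm

X̄ = 85.10 mm, Ȳ = 56.37 mm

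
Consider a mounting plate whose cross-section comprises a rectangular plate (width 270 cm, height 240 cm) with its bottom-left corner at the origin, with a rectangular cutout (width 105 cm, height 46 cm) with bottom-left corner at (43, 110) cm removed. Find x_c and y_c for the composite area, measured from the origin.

x_c = 138.18 cm, y_c = 118.95 cm

Part | A | x̄ᵢ | ȳᵢ | A·x̄ᵢ | A·ȳᵢ
plate | 64800.00 | 135.00 | 120.00 | 8748000.00 | 7776000.00
hole | -4830.00 | 95.50 | 133.00 | -461265.00 | -642390.00
Σ | 59970.00 |  |  | 8286735.00 | 7133610.00
x_c = 8286735.00 / 59970.00 = 138.18 cm
y_c = 7133610.00 / 59970.00 = 118.95 cm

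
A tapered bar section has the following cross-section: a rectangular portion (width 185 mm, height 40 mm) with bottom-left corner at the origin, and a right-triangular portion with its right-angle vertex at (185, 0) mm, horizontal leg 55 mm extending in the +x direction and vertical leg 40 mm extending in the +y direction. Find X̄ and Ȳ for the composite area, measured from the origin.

X̄ = 106.84 mm, Ȳ = 19.14 mm

Part | A | x̄ᵢ | ȳᵢ | A·x̄ᵢ | A·ȳᵢ
rectangular portion | 7400.00 | 92.50 | 20.00 | 684500.00 | 148000.00
triangular portion | 1100.00 | 203.33 | 13.33 | 223666.67 | 14666.67
Σ | 8500.00 |  |  | 908166.67 | 162666.67
X̄ = 908166.67 / 8500.00 = 106.84 mm
Ȳ = 162666.67 / 8500.00 = 19.14 mm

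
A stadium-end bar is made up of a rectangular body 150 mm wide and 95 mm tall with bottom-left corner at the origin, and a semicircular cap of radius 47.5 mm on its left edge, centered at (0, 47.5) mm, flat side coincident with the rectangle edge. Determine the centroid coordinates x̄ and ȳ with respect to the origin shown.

rectangular body: A = 150 × 95 = 14250.00, centroid at (75.00, 47.50).
semicircular end: A = ½π·47.5² = 3544.11, centroid at (-20.16, 47.50).
ΣA = 17794.11 mm², ΣAx̄ = 997302.08 mm³, ΣAȳ = 845220.19 mm³.
x̄ = 997302.08/17794.11 = 56.05 mm; ȳ = 845220.19/17794.11 = 47.50 mm.

x̄ = 56.05 mm, ȳ = 47.50 mm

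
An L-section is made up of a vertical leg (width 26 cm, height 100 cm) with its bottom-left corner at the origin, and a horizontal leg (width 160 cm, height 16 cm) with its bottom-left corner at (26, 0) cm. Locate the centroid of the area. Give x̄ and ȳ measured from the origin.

x̄ = 59.14 cm, ȳ = 29.16 cm

vertical leg: A = 26 × 100 = 2600.00, centroid at (13.00, 50.00).
horizontal leg: A = 160 × 16 = 2560.00, centroid at (106.00, 8.00).
ΣA = 5160.00 cm², ΣAx̄ = 305160.00 cm³, ΣAȳ = 150480.00 cm³.
x̄ = 305160.00/5160.00 = 59.14 cm; ȳ = 150480.00/5160.00 = 29.16 cm.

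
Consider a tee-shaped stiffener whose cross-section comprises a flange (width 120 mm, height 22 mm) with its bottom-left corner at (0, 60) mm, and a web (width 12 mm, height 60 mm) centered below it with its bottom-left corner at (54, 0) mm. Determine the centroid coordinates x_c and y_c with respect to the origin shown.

Part | A | x̄ᵢ | ȳᵢ | A·x̄ᵢ | A·ȳᵢ
web | 720.00 | 60.00 | 30.00 | 43200.00 | 21600.00
flange | 2640.00 | 60.00 | 71.00 | 158400.00 | 187440.00
Σ | 3360.00 |  |  | 201600.00 | 209040.00
x_c = 201600.00 / 3360.00 = 60.00 mm
y_c = 209040.00 / 3360.00 = 62.21 mm

x_c = 60.00 mm, y_c = 62.21 mm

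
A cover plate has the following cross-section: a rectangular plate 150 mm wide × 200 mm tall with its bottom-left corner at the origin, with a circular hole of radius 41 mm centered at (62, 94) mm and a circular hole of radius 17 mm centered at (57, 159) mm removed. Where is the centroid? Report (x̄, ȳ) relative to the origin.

x̄ = 78.57 mm, ȳ = 99.08 mm

plate: A = 150 × 200 = 30000.00, centroid at (75.00, 100.00).
hole 1: A = −π·41² = -5281.02, centroid at (62.00, 94.00).
hole 2: A = −π·17² = -907.92, centroid at (57.00, 159.00).
ΣA = 23811.06 mm², ΣAx̄ = 1870825.47 mm³, ΣAȳ = 2359225.05 mm³.
x̄ = 1870825.47/23811.06 = 78.57 mm; ȳ = 2359225.05/23811.06 = 99.08 mm.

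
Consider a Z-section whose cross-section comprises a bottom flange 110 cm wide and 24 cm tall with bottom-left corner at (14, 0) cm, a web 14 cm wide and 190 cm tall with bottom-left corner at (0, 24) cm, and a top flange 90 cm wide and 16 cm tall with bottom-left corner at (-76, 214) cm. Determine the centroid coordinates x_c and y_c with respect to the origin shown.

bottom flange: A = 110 × 24 = 2640.00, centroid at (69.00, 12.00).
web: A = 14 × 190 = 2660.00, centroid at (7.00, 119.00).
top flange: A = 90 × 16 = 1440.00, centroid at (-31.00, 222.00).
ΣA = 6740.00 cm²
ΣAx_c = (2640.00)(69.00) + (2660.00)(7.00) + (1440.00)(-31.00) = 156140.00 cm³
ΣAy_c = (2640.00)(12.00) + (2660.00)(119.00) + (1440.00)(222.00) = 667900.00 cm³
x_c = 156140.00 / 6740.00 = 23.17 cm
y_c = 667900.00 / 6740.00 = 99.09 cm

x_c = 23.17 cm, y_c = 99.09 cm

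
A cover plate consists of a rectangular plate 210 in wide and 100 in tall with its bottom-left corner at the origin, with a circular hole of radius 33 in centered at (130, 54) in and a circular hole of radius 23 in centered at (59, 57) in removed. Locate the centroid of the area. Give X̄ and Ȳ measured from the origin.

X̄ = 104.43 in, Ȳ = 48.41 in

plate: A = 210 × 100 = 21000.00, centroid at (105.00, 50.00).
hole 1: A = −π·33² = -3421.19, centroid at (130.00, 54.00).
hole 2: A = −π·23² = -1661.90, centroid at (59.00, 57.00).
ΣA = 15916.90 in²
ΣAX̄ = (21000.00)(105.00) + (-3421.19)(130.00) + (-1661.90)(59.00) = 1662192.48 in³
ΣAȲ = (21000.00)(50.00) + (-3421.19)(54.00) + (-1661.90)(57.00) = 770527.06 in³
X̄ = 1662192.48 / 15916.90 = 104.43 in
Ȳ = 770527.06 / 15916.90 = 48.41 in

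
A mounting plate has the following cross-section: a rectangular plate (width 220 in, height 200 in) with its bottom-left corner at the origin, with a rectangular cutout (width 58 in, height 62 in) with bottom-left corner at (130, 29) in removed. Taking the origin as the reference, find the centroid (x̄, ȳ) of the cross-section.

Part | A | x̄ᵢ | ȳᵢ | A·x̄ᵢ | A·ȳᵢ
plate | 44000.00 | 110.00 | 100.00 | 4840000.00 | 4400000.00
hole | -3596.00 | 159.00 | 60.00 | -571764.00 | -215760.00
Σ | 40404.00 |  |  | 4268236.00 | 4184240.00
x̄ = 4268236.00 / 40404.00 = 105.64 in
ȳ = 4184240.00 / 40404.00 = 103.56 in

x̄ = 105.64 in, ȳ = 103.56 in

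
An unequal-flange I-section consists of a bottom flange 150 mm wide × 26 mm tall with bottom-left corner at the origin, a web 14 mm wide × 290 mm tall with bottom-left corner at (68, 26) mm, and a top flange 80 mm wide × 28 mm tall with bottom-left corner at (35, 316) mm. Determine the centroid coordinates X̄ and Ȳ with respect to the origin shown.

X̄ = 75.00 mm, Ȳ = 145.51 mm

bottom flange: A = 150 × 26 = 3900.00, centroid at (75.00, 13.00).
web: A = 14 × 290 = 4060.00, centroid at (75.00, 171.00).
top flange: A = 80 × 28 = 2240.00, centroid at (75.00, 330.00).
ΣA = 10200.00 mm², ΣAX̄ = 765000.00 mm³, ΣAȲ = 1484160.00 mm³.
X̄ = 765000.00/10200.00 = 75.00 mm; Ȳ = 1484160.00/10200.00 = 145.51 mm.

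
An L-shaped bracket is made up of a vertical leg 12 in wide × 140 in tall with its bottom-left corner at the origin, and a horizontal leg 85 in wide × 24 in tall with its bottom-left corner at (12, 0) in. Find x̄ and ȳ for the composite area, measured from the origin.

x̄ = 32.60 in, ȳ = 38.19 in

vertical leg: A = 12 × 140 = 1680.00, centroid at (6.00, 70.00).
horizontal leg: A = 85 × 24 = 2040.00, centroid at (54.50, 12.00).
ΣA = 3720.00 in²
ΣAx̄ = (1680.00)(6.00) + (2040.00)(54.50) = 121260.00 in³
ΣAȳ = (1680.00)(70.00) + (2040.00)(12.00) = 142080.00 in³
x̄ = 121260.00 / 3720.00 = 32.60 in
ȳ = 142080.00 / 3720.00 = 38.19 in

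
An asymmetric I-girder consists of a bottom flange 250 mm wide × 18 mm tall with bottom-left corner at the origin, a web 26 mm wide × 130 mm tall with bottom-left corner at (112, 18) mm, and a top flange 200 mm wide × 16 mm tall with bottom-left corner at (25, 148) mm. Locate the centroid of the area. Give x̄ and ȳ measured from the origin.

Part | A | x̄ᵢ | ȳᵢ | A·x̄ᵢ | A·ȳᵢ
bottom flange | 4500.00 | 125.00 | 9.00 | 562500.00 | 40500.00
web | 3380.00 | 125.00 | 83.00 | 422500.00 | 280540.00
top flange | 3200.00 | 125.00 | 156.00 | 400000.00 | 499200.00
Σ | 11080.00 |  |  | 1385000.00 | 820240.00
x̄ = 1385000.00 / 11080.00 = 125.00 mm
ȳ = 820240.00 / 11080.00 = 74.03 mm

x̄ = 125.00 mm, ȳ = 74.03 mm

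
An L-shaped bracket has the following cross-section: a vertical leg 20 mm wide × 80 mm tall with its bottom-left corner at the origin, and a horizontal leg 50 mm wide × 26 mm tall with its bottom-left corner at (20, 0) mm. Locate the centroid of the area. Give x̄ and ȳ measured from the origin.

Part | A | x̄ᵢ | ȳᵢ | A·x̄ᵢ | A·ȳᵢ
vertical leg | 1600.00 | 10.00 | 40.00 | 16000.00 | 64000.00
horizontal leg | 1300.00 | 45.00 | 13.00 | 58500.00 | 16900.00
Σ | 2900.00 |  |  | 74500.00 | 80900.00
x̄ = 74500.00 / 2900.00 = 25.69 mm
ȳ = 80900.00 / 2900.00 = 27.90 mm

x̄ = 25.69 mm, ȳ = 27.90 mm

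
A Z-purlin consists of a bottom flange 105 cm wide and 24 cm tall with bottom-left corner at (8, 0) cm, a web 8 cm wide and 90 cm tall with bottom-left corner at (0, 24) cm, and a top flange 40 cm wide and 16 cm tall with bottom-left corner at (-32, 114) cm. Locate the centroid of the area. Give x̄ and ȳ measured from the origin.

bottom flange: A = 105 × 24 = 2520.00, centroid at (60.50, 12.00).
web: A = 8 × 90 = 720.00, centroid at (4.00, 69.00).
top flange: A = 40 × 16 = 640.00, centroid at (-12.00, 122.00).
ΣA = 3880.00 cm²
ΣAx̄ = (2520.00)(60.50) + (720.00)(4.00) + (640.00)(-12.00) = 147660.00 cm³
ΣAȳ = (2520.00)(12.00) + (720.00)(69.00) + (640.00)(122.00) = 158000.00 cm³
x̄ = 147660.00 / 3880.00 = 38.06 cm
ȳ = 158000.00 / 3880.00 = 40.72 cm

x̄ = 38.06 cm, ȳ = 40.72 cm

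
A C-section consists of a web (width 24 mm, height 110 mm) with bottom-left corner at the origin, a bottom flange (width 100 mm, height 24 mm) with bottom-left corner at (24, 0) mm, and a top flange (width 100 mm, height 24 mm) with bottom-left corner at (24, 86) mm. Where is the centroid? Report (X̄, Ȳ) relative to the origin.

web: A = 24 × 110 = 2640.00, centroid at (12.00, 55.00).
bottom flange: A = 100 × 24 = 2400.00, centroid at (74.00, 12.00).
top flange: A = 100 × 24 = 2400.00, centroid at (74.00, 98.00).
ΣA = 7440.00 mm², ΣAX̄ = 386880.00 mm³, ΣAȲ = 409200.00 mm³.
X̄ = 386880.00/7440.00 = 52.00 mm; Ȳ = 409200.00/7440.00 = 55.00 mm.

X̄ = 52.00 mm, Ȳ = 55.00 mm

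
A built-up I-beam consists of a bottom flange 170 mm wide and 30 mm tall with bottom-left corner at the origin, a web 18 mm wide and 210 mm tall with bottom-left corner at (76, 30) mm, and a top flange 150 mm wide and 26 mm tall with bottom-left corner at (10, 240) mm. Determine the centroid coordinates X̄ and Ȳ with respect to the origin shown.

bottom flange: A = 170 × 30 = 5100.00, centroid at (85.00, 15.00).
web: A = 18 × 210 = 3780.00, centroid at (85.00, 135.00).
top flange: A = 150 × 26 = 3900.00, centroid at (85.00, 253.00).
ΣA = 12780.00 mm²
ΣAX̄ = (5100.00)(85.00) + (3780.00)(85.00) + (3900.00)(85.00) = 1086300.00 mm³
ΣAȲ = (5100.00)(15.00) + (3780.00)(135.00) + (3900.00)(253.00) = 1573500.00 mm³
X̄ = 1086300.00 / 12780.00 = 85.00 mm
Ȳ = 1573500.00 / 12780.00 = 123.12 mm

X̄ = 85.00 mm, Ȳ = 123.12 mm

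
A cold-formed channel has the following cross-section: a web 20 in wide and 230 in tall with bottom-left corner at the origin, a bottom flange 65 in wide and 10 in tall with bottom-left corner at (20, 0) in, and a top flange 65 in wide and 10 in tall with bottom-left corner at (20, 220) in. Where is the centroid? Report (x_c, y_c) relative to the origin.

x_c = 19.36 in, y_c = 115.00 in

web: A = 20 × 230 = 4600.00, centroid at (10.00, 115.00).
bottom flange: A = 65 × 10 = 650.00, centroid at (52.50, 5.00).
top flange: A = 65 × 10 = 650.00, centroid at (52.50, 225.00).
ΣA = 5900.00 in², ΣAx_c = 114250.00 in³, ΣAy_c = 678500.00 in³.
x_c = 114250.00/5900.00 = 19.36 in; y_c = 678500.00/5900.00 = 115.00 in.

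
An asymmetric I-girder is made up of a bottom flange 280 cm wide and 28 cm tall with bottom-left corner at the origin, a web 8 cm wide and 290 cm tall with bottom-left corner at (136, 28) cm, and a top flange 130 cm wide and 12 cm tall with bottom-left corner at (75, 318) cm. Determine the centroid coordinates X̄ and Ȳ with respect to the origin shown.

Part | A | x̄ᵢ | ȳᵢ | A·x̄ᵢ | A·ȳᵢ
bottom flange | 7840.00 | 140.00 | 14.00 | 1097600.00 | 109760.00
web | 2320.00 | 140.00 | 173.00 | 324800.00 | 401360.00
top flange | 1560.00 | 140.00 | 324.00 | 218400.00 | 505440.00
Σ | 11720.00 |  |  | 1640800.00 | 1016560.00
X̄ = 1640800.00 / 11720.00 = 140.00 cm
Ȳ = 1016560.00 / 11720.00 = 86.74 cm

X̄ = 140.00 cm, Ȳ = 86.74 cm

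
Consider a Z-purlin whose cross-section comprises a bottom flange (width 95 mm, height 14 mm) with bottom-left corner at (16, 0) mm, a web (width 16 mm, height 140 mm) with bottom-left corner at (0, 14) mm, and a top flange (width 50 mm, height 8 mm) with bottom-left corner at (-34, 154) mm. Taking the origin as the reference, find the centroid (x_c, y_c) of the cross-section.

x_c = 24.88 mm, y_c = 65.66 mm

bottom flange: A = 95 × 14 = 1330.00, centroid at (63.50, 7.00).
web: A = 16 × 140 = 2240.00, centroid at (8.00, 84.00).
top flange: A = 50 × 8 = 400.00, centroid at (-9.00, 158.00).
ΣA = 3970.00 mm², ΣAx_c = 98775.00 mm³, ΣAy_c = 260670.00 mm³.
x_c = 98775.00/3970.00 = 24.88 mm; y_c = 260670.00/3970.00 = 65.66 mm.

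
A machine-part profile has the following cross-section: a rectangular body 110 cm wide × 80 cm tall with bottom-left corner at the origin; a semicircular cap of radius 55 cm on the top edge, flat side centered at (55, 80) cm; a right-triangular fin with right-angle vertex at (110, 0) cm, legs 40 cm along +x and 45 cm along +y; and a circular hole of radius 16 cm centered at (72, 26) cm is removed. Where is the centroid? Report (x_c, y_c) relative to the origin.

Part | A | x̄ᵢ | ȳᵢ | A·x̄ᵢ | A·ȳᵢ
rectangular body | 8800.00 | 55.00 | 40.00 | 484000.00 | 352000.00
semicircular top | 4751.66 | 55.00 | 103.34 | 261341.24 | 491049.38
triangular fin | 900.00 | 123.33 | 15.00 | 111000.00 | 13500.00
hole | -804.25 | 72.00 | 26.00 | -57905.84 | -20910.44
Σ | 13647.41 |  |  | 798435.40 | 835638.94
x_c = 798435.40 / 13647.41 = 58.50 cm
y_c = 835638.94 / 13647.41 = 61.23 cm

x_c = 58.50 cm, y_c = 61.23 cm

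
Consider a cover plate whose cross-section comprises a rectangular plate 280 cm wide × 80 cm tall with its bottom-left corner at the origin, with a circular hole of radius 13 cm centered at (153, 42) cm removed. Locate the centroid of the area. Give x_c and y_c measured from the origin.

x_c = 139.68 cm, y_c = 39.95 cm

plate: A = 280 × 80 = 22400.00, centroid at (140.00, 40.00).
hole: A = −π·13² = -530.93, centroid at (153.00, 42.00).
ΣA = 21869.07 cm²
ΣAx_c = (22400.00)(140.00) + (-530.93)(153.00) = 3054767.84 cm³
ΣAy_c = (22400.00)(40.00) + (-530.93)(42.00) = 873700.98 cm³
x_c = 3054767.84 / 21869.07 = 139.68 cm
y_c = 873700.98 / 21869.07 = 39.95 cm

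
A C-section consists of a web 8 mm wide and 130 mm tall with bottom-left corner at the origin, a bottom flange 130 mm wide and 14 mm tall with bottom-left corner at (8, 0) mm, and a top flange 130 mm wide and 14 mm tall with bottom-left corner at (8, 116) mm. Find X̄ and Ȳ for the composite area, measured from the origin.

web: A = 8 × 130 = 1040.00, centroid at (4.00, 65.00).
bottom flange: A = 130 × 14 = 1820.00, centroid at (73.00, 7.00).
top flange: A = 130 × 14 = 1820.00, centroid at (73.00, 123.00).
ΣA = 4680.00 mm²
ΣAX̄ = (1040.00)(4.00) + (1820.00)(73.00) + (1820.00)(73.00) = 269880.00 mm³
ΣAȲ = (1040.00)(65.00) + (1820.00)(7.00) + (1820.00)(123.00) = 304200.00 mm³
X̄ = 269880.00 / 4680.00 = 57.67 mm
Ȳ = 304200.00 / 4680.00 = 65.00 mm

X̄ = 57.67 mm, Ȳ = 65.00 mm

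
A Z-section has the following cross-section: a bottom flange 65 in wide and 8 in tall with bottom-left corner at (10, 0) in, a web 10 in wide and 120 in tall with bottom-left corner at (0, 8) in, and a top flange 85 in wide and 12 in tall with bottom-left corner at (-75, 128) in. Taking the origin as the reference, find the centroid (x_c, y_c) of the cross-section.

bottom flange: A = 65 × 8 = 520.00, centroid at (42.50, 4.00).
web: A = 10 × 120 = 1200.00, centroid at (5.00, 68.00).
top flange: A = 85 × 12 = 1020.00, centroid at (-32.50, 134.00).
ΣA = 2740.00 in²
ΣAx_c = (520.00)(42.50) + (1200.00)(5.00) + (1020.00)(-32.50) = -5050.00 in³
ΣAy_c = (520.00)(4.00) + (1200.00)(68.00) + (1020.00)(134.00) = 220360.00 in³
x_c = -5050.00 / 2740.00 = -1.84 in
y_c = 220360.00 / 2740.00 = 80.42 in

x_c = -1.84 in, y_c = 80.42 in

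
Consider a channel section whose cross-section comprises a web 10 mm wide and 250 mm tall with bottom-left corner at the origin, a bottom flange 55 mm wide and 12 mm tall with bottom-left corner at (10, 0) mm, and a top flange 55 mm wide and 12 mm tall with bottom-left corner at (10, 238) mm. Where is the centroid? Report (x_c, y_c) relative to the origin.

web: A = 10 × 250 = 2500.00, centroid at (5.00, 125.00).
bottom flange: A = 55 × 12 = 660.00, centroid at (37.50, 6.00).
top flange: A = 55 × 12 = 660.00, centroid at (37.50, 244.00).
ΣA = 3820.00 mm²
ΣAx_c = (2500.00)(5.00) + (660.00)(37.50) + (660.00)(37.50) = 62000.00 mm³
ΣAy_c = (2500.00)(125.00) + (660.00)(6.00) + (660.00)(244.00) = 477500.00 mm³
x_c = 62000.00 / 3820.00 = 16.23 mm
y_c = 477500.00 / 3820.00 = 125.00 mm

x_c = 16.23 mm, y_c = 125.00 mm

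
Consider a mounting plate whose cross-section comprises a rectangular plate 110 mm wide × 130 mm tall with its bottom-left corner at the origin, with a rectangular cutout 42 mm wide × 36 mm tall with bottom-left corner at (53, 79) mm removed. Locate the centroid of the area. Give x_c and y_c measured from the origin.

plate: A = 110 × 130 = 14300.00, centroid at (55.00, 65.00).
hole: A = −(42 × 36) = -1512.00, centroid at (74.00, 97.00).
ΣA = 12788.00 mm², ΣAx_c = 674612.00 mm³, ΣAy_c = 782836.00 mm³.
x_c = 674612.00/12788.00 = 52.75 mm; y_c = 782836.00/12788.00 = 61.22 mm.

x_c = 52.75 mm, y_c = 61.22 mm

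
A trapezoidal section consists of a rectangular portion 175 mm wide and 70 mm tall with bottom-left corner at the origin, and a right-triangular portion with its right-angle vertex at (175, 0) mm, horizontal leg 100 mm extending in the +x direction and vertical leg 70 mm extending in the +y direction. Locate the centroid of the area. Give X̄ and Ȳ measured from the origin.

Part | A | x̄ᵢ | ȳᵢ | A·x̄ᵢ | A·ȳᵢ
rectangular portion | 12250.00 | 87.50 | 35.00 | 1071875.00 | 428750.00
triangular portion | 3500.00 | 208.33 | 23.33 | 729166.67 | 81666.67
Σ | 15750.00 |  |  | 1801041.67 | 510416.67
X̄ = 1801041.67 / 15750.00 = 114.35 mm
Ȳ = 510416.67 / 15750.00 = 32.41 mm

X̄ = 114.35 mm, Ȳ = 32.41 mm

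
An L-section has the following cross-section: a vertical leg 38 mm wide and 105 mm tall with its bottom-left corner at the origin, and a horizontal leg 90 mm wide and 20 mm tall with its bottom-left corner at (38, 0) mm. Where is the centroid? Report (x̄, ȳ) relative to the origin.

x̄ = 38.90 mm, ȳ = 39.29 mm

vertical leg: A = 38 × 105 = 3990.00, centroid at (19.00, 52.50).
horizontal leg: A = 90 × 20 = 1800.00, centroid at (83.00, 10.00).
ΣA = 5790.00 mm², ΣAx̄ = 225210.00 mm³, ΣAȳ = 227475.00 mm³.
x̄ = 225210.00/5790.00 = 38.90 mm; ȳ = 227475.00/5790.00 = 39.29 mm.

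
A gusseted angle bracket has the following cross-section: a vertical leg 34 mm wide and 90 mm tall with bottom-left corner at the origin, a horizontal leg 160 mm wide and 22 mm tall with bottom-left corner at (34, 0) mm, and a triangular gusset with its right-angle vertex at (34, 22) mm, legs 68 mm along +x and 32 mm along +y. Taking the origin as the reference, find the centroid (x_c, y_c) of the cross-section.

x_c = 67.16 mm, y_c = 27.64 mm

Part | A | x̄ᵢ | ȳᵢ | A·x̄ᵢ | A·ȳᵢ
vertical leg | 3060.00 | 17.00 | 45.00 | 52020.00 | 137700.00
horizontal leg | 3520.00 | 114.00 | 11.00 | 401280.00 | 38720.00
gusset | 1088.00 | 56.67 | 32.67 | 61653.33 | 35541.33
Σ | 7668.00 |  |  | 514953.33 | 211961.33
x_c = 514953.33 / 7668.00 = 67.16 mm
y_c = 211961.33 / 7668.00 = 27.64 mm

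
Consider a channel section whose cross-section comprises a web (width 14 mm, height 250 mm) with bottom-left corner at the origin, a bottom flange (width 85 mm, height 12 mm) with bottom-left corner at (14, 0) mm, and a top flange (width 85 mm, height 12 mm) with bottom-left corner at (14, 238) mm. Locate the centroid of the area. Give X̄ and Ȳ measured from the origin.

X̄ = 25.23 mm, Ȳ = 125.00 mm

web: A = 14 × 250 = 3500.00, centroid at (7.00, 125.00).
bottom flange: A = 85 × 12 = 1020.00, centroid at (56.50, 6.00).
top flange: A = 85 × 12 = 1020.00, centroid at (56.50, 244.00).
ΣA = 5540.00 mm²
ΣAX̄ = (3500.00)(7.00) + (1020.00)(56.50) + (1020.00)(56.50) = 139760.00 mm³
ΣAȲ = (3500.00)(125.00) + (1020.00)(6.00) + (1020.00)(244.00) = 692500.00 mm³
X̄ = 139760.00 / 5540.00 = 25.23 mm
Ȳ = 692500.00 / 5540.00 = 125.00 mm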